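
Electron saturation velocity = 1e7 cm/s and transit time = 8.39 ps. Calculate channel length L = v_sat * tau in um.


Step 1: tau in seconds = 8.39 ps * 1e-12 = 8.3900e-12 s
Step 2: L = v_sat * tau = 1e7 * 8.3900e-12 = 8.3900e-05 cm
Step 3: L in um = 8.3900e-05 * 1e4 = 0.839 um

0.839


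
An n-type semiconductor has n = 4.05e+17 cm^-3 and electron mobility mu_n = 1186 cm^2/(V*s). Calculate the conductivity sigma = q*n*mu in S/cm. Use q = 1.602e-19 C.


Step 1: sigma = q * n * mu
Step 2: sigma = 1.602e-19 * 4.05e+17 * 1186
Step 3: sigma = 7.695e+01 S/cm

7.695e+01


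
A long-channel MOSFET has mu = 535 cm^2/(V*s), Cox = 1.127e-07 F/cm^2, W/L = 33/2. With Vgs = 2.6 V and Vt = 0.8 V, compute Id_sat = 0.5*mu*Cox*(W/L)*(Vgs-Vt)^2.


Step 1: Overdrive voltage Vov = Vgs - Vt = 2.6 - 0.8 = 1.8 V
Step 2: W/L = 33/2 = 16.5
Step 3: Id = 0.5 * 535 * 1.127e-07 * 16.5 * 1.8^2
Step 4: Id = 1.61e-03 A

1.61e-03


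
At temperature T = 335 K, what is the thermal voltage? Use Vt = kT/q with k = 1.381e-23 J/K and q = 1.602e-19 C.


Step 1: kT = 1.381e-23 * 335 = 4.62635e-21 J
Step 2: Vt = kT/q = 4.62635e-21 / 1.602e-19
Step 3: Vt = 0.02888 V

0.02888


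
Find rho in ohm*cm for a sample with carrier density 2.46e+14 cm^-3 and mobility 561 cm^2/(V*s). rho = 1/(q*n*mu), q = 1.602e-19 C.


Step 1: sigma = q * n * mu = 1.602e-19 * 2.46e+14 * 561 = 2.21086e-02 S/cm
Step 2: rho = 1 / sigma = 1 / 2.21086e-02 = 45.23 ohm*cm

45.23


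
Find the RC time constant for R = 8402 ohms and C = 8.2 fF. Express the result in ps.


Step 1: tau = R * C
Step 2: tau = 8402 * 8.2 fF = 8402 * 8.2e-15 F
Step 3: tau = 6.88964e-11 s = 68.8964 ps

68.8964


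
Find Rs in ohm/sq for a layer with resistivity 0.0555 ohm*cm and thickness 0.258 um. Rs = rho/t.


Step 1: Convert thickness to cm: t = 0.258 um = 2.5800e-05 cm
Step 2: Rs = rho / t = 0.0555 / 2.5800e-05
Step 3: Rs = 2151.2 ohm/sq

2151.2


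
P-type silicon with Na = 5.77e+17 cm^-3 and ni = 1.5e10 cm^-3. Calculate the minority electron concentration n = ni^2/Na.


Step 1: Majority hole concentration p ≈ Na = 5.77e+17 cm^-3
Step 2: n = ni^2 / Na = (1.5e10)^2 / 5.77e+17
Step 3: n = 3.90e+02 cm^-3

3.90e+02


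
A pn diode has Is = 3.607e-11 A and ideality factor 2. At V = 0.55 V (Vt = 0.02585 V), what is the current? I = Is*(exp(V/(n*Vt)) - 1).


Step 1: V/(n*Vt) = 0.55/(2*0.02585) = 10.6383
Step 2: exp(10.6383) = 4.1702e+04
Step 3: I = 3.607e-11 * (4.1702e+04 - 1) = 1.50e-06 A

1.50e-06


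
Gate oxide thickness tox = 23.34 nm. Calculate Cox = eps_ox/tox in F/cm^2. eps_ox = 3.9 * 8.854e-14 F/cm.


Step 1: eps_ox = 3.9 * 8.854e-14 = 3.45306e-13 F/cm
Step 2: tox in cm = 23.34 nm * 1e-7 = 2.3340e-06 cm
Step 3: Cox = 3.45306e-13 / 2.3340e-06 = 1.48e-07 F/cm^2

1.48e-07


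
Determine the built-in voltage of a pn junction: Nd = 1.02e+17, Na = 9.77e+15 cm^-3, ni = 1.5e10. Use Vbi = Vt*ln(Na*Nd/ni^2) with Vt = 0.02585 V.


Step 1: Compute Na*Nd/ni^2 = 9.77e+15 * 1.02e+17 / (1.5e10)^2 = 4.4291e+12
Step 2: ln(4.4291e+12) = 29.1192
Step 3: Vbi = 0.02585 * 29.1192 = 0.753 V

0.753


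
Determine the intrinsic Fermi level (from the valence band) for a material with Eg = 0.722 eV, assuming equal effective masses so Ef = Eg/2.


Step 1: For an intrinsic semiconductor, the Fermi level sits at midgap.
Step 2: Ef = Eg / 2 = 0.722 / 2 = 0.361 eV

0.361


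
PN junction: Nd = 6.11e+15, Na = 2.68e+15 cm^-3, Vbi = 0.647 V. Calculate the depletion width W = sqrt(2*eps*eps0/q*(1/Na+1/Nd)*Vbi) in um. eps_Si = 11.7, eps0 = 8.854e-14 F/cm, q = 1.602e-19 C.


Step 1: 1/Na + 1/Nd = 1/2.68e+15 + 1/6.11e+15 = 5.36800e-16
Step 2: 2*eps*eps0/q = 2*11.7*8.854e-14/1.602e-19 = 1.293281e+07
Step 3: W^2 = 1.293281e+07 * 5.36800e-16 * 0.647 = 4.49169e-09
Step 4: W = sqrt(4.49169e-09) = 6.702e-05 cm = 0.6702 um

0.6702


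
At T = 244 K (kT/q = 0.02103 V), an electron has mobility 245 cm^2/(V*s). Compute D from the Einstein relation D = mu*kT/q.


Step 1: D = mu * (kT/q)
Step 2: D = 245 * 0.02103
Step 3: D = 5.15 cm^2/s

5.15


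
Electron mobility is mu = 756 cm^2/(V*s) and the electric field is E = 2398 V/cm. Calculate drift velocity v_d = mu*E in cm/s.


Step 1: v_d = mu * E
Step 2: v_d = 756 * 2398 = 1812888
Step 3: v_d = 1.81e+06 cm/s

1.81e+06


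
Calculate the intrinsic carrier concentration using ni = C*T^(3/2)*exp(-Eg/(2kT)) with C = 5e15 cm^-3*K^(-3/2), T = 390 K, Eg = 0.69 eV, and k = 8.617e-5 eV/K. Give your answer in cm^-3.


Step 1: Compute kT = 8.617e-5 * 390 = 0.0336063 eV
Step 2: Exponent = -Eg/(2kT) = -0.69/(2*0.0336063) = -10.26593
Step 3: T^(3/2) = 390^1.5 = 7701.88
Step 4: ni = 5e15 * 7701.88 * exp(-10.26593) = 1.34e+15 cm^-3

1.34e+15


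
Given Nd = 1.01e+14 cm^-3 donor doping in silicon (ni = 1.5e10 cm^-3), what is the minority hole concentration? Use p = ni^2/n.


Step 1: Since Nd >> ni, n ≈ Nd = 1.01e+14 cm^-3
Step 2: p = ni^2 / n = (1.5e10)^2 / 1.01e+14
Step 3: p = 2.25e20 / 1.01e+14 = 2.23e+06 cm^-3

2.23e+06


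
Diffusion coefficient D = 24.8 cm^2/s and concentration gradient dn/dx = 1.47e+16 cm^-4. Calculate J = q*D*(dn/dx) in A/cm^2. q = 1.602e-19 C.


Step 1: J = q * D * (dn/dx)
Step 2: J = 1.602e-19 * 24.8 * 1.47e+16
Step 3: J = 5.84e-02 A/cm^2

5.84e-02


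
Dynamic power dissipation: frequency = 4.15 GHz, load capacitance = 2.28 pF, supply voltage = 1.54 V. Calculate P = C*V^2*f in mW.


Step 1: V^2 = 1.54^2 = 2.3716 V^2
Step 2: P = C*V^2*f = 2.28e-12 F * 2.3716 * 4.15e9 Hz
Step 3: P = 2.24400792e-02 W
Step 4: P = 22.44 mW

22.44


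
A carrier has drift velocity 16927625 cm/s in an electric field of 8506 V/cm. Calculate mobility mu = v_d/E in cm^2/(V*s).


Step 1: mu = v_d / E
Step 2: mu = 16927625 / 8506
Step 3: mu = 1990.08 cm^2/(V*s)

1990.08


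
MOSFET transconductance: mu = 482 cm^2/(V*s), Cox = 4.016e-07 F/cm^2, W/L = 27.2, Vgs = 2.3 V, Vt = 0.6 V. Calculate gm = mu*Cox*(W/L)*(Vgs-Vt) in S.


Step 1: Vov = Vgs - Vt = 2.3 - 0.6 = 1.7 V
Step 2: gm = mu * Cox * (W/L) * Vov
Step 3: gm = 482 * 4.016e-07 * 27.2 * 1.7 = 8.95e-03 S

8.95e-03


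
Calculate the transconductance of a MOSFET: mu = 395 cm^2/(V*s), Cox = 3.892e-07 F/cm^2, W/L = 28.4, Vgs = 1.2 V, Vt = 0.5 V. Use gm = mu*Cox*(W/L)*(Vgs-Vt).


Step 1: Vov = Vgs - Vt = 1.2 - 0.5 = 0.7 V
Step 2: gm = mu * Cox * (W/L) * Vov
Step 3: gm = 395 * 3.892e-07 * 28.4 * 0.7 = 3.06e-03 S

3.06e-03


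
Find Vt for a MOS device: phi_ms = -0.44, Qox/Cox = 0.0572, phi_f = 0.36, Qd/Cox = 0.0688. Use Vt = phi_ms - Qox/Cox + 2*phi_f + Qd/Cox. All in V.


Step 1: Vt = phi_ms - Qox/Cox + 2*phi_f + Qd/Cox
Step 2: Vt = -0.44 - 0.0572 + 2*0.36 + 0.0688
Step 3: Vt = -0.44 - 0.0572 + 0.72 + 0.0688
Step 4: Vt = 0.2916 V

0.2916


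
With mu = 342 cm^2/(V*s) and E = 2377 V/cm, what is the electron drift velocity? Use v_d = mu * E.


Step 1: v_d = mu * E
Step 2: v_d = 342 * 2377 = 812934
Step 3: v_d = 8.13e+05 cm/s

8.13e+05


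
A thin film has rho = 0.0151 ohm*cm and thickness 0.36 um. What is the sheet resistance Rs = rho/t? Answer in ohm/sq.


Step 1: Convert thickness to cm: t = 0.36 um = 3.6000e-05 cm
Step 2: Rs = rho / t = 0.0151 / 3.6000e-05
Step 3: Rs = 419.4 ohm/sq

419.4


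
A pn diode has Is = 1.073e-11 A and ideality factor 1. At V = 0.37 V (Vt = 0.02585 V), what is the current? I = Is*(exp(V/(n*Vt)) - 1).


Step 1: V/(n*Vt) = 0.37/(1*0.02585) = 14.3133
Step 2: exp(14.3133) = 1.6451e+06
Step 3: I = 1.073e-11 * (1.6451e+06 - 1) = 1.77e-05 A

1.77e-05


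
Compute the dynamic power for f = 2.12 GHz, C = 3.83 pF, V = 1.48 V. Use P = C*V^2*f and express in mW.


Step 1: V^2 = 1.48^2 = 2.1904 V^2
Step 2: P = C*V^2*f = 3.83e-12 F * 2.1904 * 2.12e9 Hz
Step 3: P = 1.778517184e-02 W
Step 4: P = 17.785 mW

17.785


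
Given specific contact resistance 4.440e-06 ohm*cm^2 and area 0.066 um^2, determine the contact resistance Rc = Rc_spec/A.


Step 1: Convert area to cm^2: 0.066 um^2 = 6.6000e-10 cm^2
Step 2: Rc = Rc_spec / A = 4.440e-06 / 6.6000e-10
Step 3: Rc = 6.73e+03 ohms

6.73e+03


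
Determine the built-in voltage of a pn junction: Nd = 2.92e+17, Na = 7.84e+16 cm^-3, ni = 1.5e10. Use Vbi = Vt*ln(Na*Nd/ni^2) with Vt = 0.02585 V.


Step 1: Compute Na*Nd/ni^2 = 7.84e+16 * 2.92e+17 / (1.5e10)^2 = 1.0175e+14
Step 2: ln(1.0175e+14) = 32.2535
Step 3: Vbi = 0.02585 * 32.2535 = 0.834 V

0.834


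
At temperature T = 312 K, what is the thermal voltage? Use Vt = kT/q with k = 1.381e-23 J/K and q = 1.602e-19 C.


Step 1: kT = 1.381e-23 * 312 = 4.30872e-21 J
Step 2: Vt = kT/q = 4.30872e-21 / 1.602e-19
Step 3: Vt = 0.0269 V

0.0269


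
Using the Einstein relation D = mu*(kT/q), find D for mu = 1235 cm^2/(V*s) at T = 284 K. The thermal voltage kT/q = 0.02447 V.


Step 1: D = mu * (kT/q)
Step 2: D = 1235 * 0.02447
Step 3: D = 30.22 cm^2/s

30.22


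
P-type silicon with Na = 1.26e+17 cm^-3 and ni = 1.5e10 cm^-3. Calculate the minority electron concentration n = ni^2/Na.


Step 1: Majority hole concentration p ≈ Na = 1.26e+17 cm^-3
Step 2: n = ni^2 / Na = (1.5e10)^2 / 1.26e+17
Step 3: n = 1.79e+03 cm^-3

1.79e+03


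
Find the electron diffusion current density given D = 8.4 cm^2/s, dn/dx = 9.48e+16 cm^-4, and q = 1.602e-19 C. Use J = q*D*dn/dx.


Step 1: J = q * D * (dn/dx)
Step 2: J = 1.602e-19 * 8.4 * 9.48e+16
Step 3: J = 1.28e-01 A/cm^2

1.28e-01


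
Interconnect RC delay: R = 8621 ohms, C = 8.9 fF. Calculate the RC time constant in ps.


Step 1: tau = R * C
Step 2: tau = 8621 * 8.9 fF = 8621 * 8.9e-15 F
Step 3: tau = 7.67269e-11 s = 76.7269 ps

76.7269


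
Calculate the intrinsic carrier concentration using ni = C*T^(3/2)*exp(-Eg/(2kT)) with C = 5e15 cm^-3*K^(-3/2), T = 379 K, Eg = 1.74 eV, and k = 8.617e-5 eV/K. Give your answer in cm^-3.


Step 1: Compute kT = 8.617e-5 * 379 = 0.03265843 eV
Step 2: Exponent = -Eg/(2kT) = -1.74/(2*0.03265843) = -26.63937
Step 3: T^(3/2) = 379^1.5 = 7378.34
Step 4: ni = 5e15 * 7378.34 * exp(-26.63937) = 9.94e+07 cm^-3

9.94e+07


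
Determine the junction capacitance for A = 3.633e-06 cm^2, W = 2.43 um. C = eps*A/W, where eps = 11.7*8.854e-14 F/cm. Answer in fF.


Step 1: eps_Si = 11.7 * 8.854e-14 = 1.035918e-12 F/cm
Step 2: W in cm = 2.43 * 1e-4 = 2.43e-04 cm
Step 3: C = 1.035918e-12 * 3.633e-06 / 2.43e-04 = 1.548761e-14 F
Step 4: C = 15.49 fF

15.49


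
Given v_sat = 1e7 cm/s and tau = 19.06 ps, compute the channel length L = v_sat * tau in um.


Step 1: tau in seconds = 19.06 ps * 1e-12 = 1.9060e-11 s
Step 2: L = v_sat * tau = 1e7 * 1.9060e-11 = 1.9060e-04 cm
Step 3: L in um = 1.9060e-04 * 1e4 = 1.906 um

1.906


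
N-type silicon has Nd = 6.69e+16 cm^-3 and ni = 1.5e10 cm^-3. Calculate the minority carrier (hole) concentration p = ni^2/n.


Step 1: Since Nd >> ni, n ≈ Nd = 6.69e+16 cm^-3
Step 2: p = ni^2 / n = (1.5e10)^2 / 6.69e+16
Step 3: p = 2.25e20 / 6.69e+16 = 3.36e+03 cm^-3

3.36e+03


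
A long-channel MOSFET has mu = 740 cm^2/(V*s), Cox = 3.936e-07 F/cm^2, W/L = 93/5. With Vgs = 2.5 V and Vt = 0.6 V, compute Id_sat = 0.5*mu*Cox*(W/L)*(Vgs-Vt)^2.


Step 1: Overdrive voltage Vov = Vgs - Vt = 2.5 - 0.6 = 1.9 V
Step 2: W/L = 93/5 = 18.6
Step 3: Id = 0.5 * 740 * 3.936e-07 * 18.6 * 1.9^2
Step 4: Id = 9.78e-03 A

9.78e-03


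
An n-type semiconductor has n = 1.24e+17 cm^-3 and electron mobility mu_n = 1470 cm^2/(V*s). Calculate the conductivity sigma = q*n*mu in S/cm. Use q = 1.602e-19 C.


Step 1: sigma = q * n * mu
Step 2: sigma = 1.602e-19 * 1.24e+17 * 1470
Step 3: sigma = 2.920e+01 S/cm

2.920e+01


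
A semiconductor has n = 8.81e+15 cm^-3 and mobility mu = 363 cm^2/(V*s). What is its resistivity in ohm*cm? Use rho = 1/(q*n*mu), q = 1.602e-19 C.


Step 1: sigma = q * n * mu = 1.602e-19 * 8.81e+15 * 363 = 5.12324e-01 S/cm
Step 2: rho = 1 / sigma = 1 / 5.12324e-01 = 1.952 ohm*cm

1.952


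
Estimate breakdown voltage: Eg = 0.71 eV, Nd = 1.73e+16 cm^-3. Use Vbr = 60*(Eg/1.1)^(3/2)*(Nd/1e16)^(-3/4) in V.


Step 1: Eg/1.1 = 0.71/1.1 = 0.645455
Step 2: (Eg/1.1)^1.5 = 0.645455^1.5 = 0.518560
Step 3: (Nd/1e16)^(-0.75) = (1.73)^(-0.75) = 0.662927
Step 4: Vbr = 60 * 0.518560 * 0.662927 = 20.6 V

20.6


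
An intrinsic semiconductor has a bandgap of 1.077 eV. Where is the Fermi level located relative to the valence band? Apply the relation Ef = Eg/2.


Step 1: For an intrinsic semiconductor, the Fermi level sits at midgap.
Step 2: Ef = Eg / 2 = 1.077 / 2 = 0.5385 eV

0.5385


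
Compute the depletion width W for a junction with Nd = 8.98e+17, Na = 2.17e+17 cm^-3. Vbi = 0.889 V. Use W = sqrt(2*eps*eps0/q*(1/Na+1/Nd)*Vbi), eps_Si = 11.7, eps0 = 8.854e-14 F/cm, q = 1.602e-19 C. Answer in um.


Step 1: 1/Na + 1/Nd = 1/2.17e+17 + 1/8.98e+17 = 5.72188e-18
Step 2: 2*eps*eps0/q = 2*11.7*8.854e-14/1.602e-19 = 1.293281e+07
Step 3: W^2 = 1.293281e+07 * 5.72188e-18 * 0.889 = 6.57860e-11
Step 4: W = sqrt(6.57860e-11) = 8.111e-06 cm = 0.08111 um

0.08111


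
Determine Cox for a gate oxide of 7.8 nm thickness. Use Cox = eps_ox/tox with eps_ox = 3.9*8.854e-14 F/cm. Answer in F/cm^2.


Step 1: eps_ox = 3.9 * 8.854e-14 = 3.45306e-13 F/cm
Step 2: tox in cm = 7.8 nm * 1e-7 = 7.8000e-07 cm
Step 3: Cox = 3.45306e-13 / 7.8000e-07 = 4.43e-07 F/cm^2

4.43e-07


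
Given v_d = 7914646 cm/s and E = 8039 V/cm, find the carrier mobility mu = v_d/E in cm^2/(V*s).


Step 1: mu = v_d / E
Step 2: mu = 7914646 / 8039
Step 3: mu = 984.53 cm^2/(V*s)

984.53


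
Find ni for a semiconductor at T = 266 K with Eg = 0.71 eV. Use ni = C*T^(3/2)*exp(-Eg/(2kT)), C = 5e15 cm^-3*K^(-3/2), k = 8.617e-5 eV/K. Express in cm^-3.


Step 1: Compute kT = 8.617e-5 * 266 = 0.02292122 eV
Step 2: Exponent = -Eg/(2kT) = -0.71/(2*0.02292122) = -15.48783
Step 3: T^(3/2) = 266^1.5 = 4338.33
Step 4: ni = 5e15 * 4338.33 * exp(-15.48783) = 4.07e+12 cm^-3

4.07e+12


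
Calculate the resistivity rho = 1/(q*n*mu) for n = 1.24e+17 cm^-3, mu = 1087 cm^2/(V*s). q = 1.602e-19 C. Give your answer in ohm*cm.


Step 1: sigma = q * n * mu = 1.602e-19 * 1.24e+17 * 1087 = 2.15930e+01 S/cm
Step 2: rho = 1 / sigma = 1 / 2.15930e+01 = 0.04631 ohm*cm

0.04631


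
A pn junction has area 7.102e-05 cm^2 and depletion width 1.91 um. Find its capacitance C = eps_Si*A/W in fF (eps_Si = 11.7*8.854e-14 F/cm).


Step 1: eps_Si = 11.7 * 8.854e-14 = 1.035918e-12 F/cm
Step 2: W in cm = 1.91 * 1e-4 = 1.91e-04 cm
Step 3: C = 1.035918e-12 * 7.102e-05 / 1.91e-04 = 3.851879e-13 F
Step 4: C = 385.19 fF

385.19


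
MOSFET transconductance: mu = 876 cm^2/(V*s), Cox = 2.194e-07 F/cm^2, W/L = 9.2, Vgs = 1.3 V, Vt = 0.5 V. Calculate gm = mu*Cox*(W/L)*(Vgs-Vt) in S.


Step 1: Vov = Vgs - Vt = 1.3 - 0.5 = 0.8 V
Step 2: gm = mu * Cox * (W/L) * Vov
Step 3: gm = 876 * 2.194e-07 * 9.2 * 0.8 = 1.41e-03 S

1.41e-03


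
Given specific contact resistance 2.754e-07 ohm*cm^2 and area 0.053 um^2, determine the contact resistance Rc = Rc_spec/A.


Step 1: Convert area to cm^2: 0.053 um^2 = 5.3000e-10 cm^2
Step 2: Rc = Rc_spec / A = 2.754e-07 / 5.3000e-10
Step 3: Rc = 5.20e+02 ohms

5.20e+02


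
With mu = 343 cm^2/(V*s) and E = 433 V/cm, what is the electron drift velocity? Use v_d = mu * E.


Step 1: v_d = mu * E
Step 2: v_d = 343 * 433 = 148519
Step 3: v_d = 1.49e+05 cm/s

1.49e+05


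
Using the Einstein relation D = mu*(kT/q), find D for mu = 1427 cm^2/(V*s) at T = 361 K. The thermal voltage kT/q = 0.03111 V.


Step 1: D = mu * (kT/q)
Step 2: D = 1427 * 0.03111
Step 3: D = 44.39 cm^2/s

44.39


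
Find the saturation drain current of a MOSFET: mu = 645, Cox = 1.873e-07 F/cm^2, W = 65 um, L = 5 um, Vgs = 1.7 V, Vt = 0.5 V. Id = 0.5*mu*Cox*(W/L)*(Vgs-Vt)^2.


Step 1: Overdrive voltage Vov = Vgs - Vt = 1.7 - 0.5 = 1.2 V
Step 2: W/L = 65/5 = 13
Step 3: Id = 0.5 * 645 * 1.873e-07 * 13 * 1.2^2
Step 4: Id = 1.13e-03 A

1.13e-03


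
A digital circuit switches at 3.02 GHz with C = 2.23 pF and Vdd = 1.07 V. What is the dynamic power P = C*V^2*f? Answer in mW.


Step 1: V^2 = 1.07^2 = 1.1449 V^2
Step 2: P = C*V^2*f = 2.23e-12 F * 1.1449 * 3.02e9 Hz
Step 3: P = 7.71044354e-03 W
Step 4: P = 7.71 mW

7.71


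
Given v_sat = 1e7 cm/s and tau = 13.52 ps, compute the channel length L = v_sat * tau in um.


Step 1: tau in seconds = 13.52 ps * 1e-12 = 1.3520e-11 s
Step 2: L = v_sat * tau = 1e7 * 1.3520e-11 = 1.3520e-04 cm
Step 3: L in um = 1.3520e-04 * 1e4 = 1.352 um

1.352


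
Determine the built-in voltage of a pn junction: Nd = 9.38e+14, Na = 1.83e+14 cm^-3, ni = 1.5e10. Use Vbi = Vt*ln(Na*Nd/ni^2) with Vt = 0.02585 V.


Step 1: Compute Na*Nd/ni^2 = 1.83e+14 * 9.38e+14 / (1.5e10)^2 = 7.6291e+08
Step 2: ln(7.6291e+08) = 20.4527
Step 3: Vbi = 0.02585 * 20.4527 = 0.529 V

0.529


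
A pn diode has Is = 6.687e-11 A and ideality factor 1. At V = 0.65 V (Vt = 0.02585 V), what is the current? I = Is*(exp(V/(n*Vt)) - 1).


Step 1: V/(n*Vt) = 0.65/(1*0.02585) = 25.1451
Step 2: exp(25.1451) = 8.3249e+10
Step 3: I = 6.687e-11 * (8.3249e+10 - 1) = 5.57e+00 A

5.57e+00


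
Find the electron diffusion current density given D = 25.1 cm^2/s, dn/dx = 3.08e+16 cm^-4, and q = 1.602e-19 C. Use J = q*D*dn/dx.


Step 1: J = q * D * (dn/dx)
Step 2: J = 1.602e-19 * 25.1 * 3.08e+16
Step 3: J = 1.24e-01 A/cm^2

1.24e-01


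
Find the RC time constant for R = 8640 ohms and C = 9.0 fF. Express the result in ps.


Step 1: tau = R * C
Step 2: tau = 8640 * 9.0 fF = 8640 * 9.0e-15 F
Step 3: tau = 7.776e-11 s = 77.76 ps

77.76


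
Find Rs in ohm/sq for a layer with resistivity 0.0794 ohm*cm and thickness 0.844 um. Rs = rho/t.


Step 1: Convert thickness to cm: t = 0.844 um = 8.4400e-05 cm
Step 2: Rs = rho / t = 0.0794 / 8.4400e-05
Step 3: Rs = 940.8 ohm/sq

940.8


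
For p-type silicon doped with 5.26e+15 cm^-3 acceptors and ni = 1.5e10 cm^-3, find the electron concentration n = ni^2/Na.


Step 1: Majority hole concentration p ≈ Na = 5.26e+15 cm^-3
Step 2: n = ni^2 / Na = (1.5e10)^2 / 5.26e+15
Step 3: n = 4.28e+04 cm^-3

4.28e+04


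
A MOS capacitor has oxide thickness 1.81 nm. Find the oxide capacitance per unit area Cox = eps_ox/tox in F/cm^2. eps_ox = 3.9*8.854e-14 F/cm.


Step 1: eps_ox = 3.9 * 8.854e-14 = 3.45306e-13 F/cm
Step 2: tox in cm = 1.81 nm * 1e-7 = 1.8100e-07 cm
Step 3: Cox = 3.45306e-13 / 1.8100e-07 = 1.91e-06 F/cm^2

1.91e-06


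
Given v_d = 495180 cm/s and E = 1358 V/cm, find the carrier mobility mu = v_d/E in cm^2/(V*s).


Step 1: mu = v_d / E
Step 2: mu = 495180 / 1358
Step 3: mu = 364.64 cm^2/(V*s)

364.64


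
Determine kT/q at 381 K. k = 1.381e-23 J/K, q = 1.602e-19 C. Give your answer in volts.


Step 1: kT = 1.381e-23 * 381 = 5.26161e-21 J
Step 2: Vt = kT/q = 5.26161e-21 / 1.602e-19
Step 3: Vt = 0.03284 V

0.03284


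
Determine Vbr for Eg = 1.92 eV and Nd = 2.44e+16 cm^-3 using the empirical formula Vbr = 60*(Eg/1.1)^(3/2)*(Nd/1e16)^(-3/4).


Step 1: Eg/1.1 = 1.92/1.1 = 1.745455
Step 2: (Eg/1.1)^1.5 = 1.745455^1.5 = 2.306020
Step 3: (Nd/1e16)^(-0.75) = (2.44)^(-0.75) = 0.512221
Step 4: Vbr = 60 * 2.306020 * 0.512221 = 70.9 V

70.9


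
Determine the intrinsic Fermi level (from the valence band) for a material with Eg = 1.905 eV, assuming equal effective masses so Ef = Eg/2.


Step 1: For an intrinsic semiconductor, the Fermi level sits at midgap.
Step 2: Ef = Eg / 2 = 1.905 / 2 = 0.9525 eV

0.9525


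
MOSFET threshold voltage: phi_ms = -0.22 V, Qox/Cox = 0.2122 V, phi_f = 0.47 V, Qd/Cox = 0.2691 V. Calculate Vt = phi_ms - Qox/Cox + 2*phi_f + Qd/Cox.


Step 1: Vt = phi_ms - Qox/Cox + 2*phi_f + Qd/Cox
Step 2: Vt = -0.22 - 0.2122 + 2*0.47 + 0.2691
Step 3: Vt = -0.22 - 0.2122 + 0.94 + 0.2691
Step 4: Vt = 0.7769 V

0.7769


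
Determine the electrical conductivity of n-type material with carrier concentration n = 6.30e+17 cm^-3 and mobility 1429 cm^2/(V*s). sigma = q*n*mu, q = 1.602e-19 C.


Step 1: sigma = q * n * mu
Step 2: sigma = 1.602e-19 * 6.30e+17 * 1429
Step 3: sigma = 1.442e+02 S/cm

1.442e+02


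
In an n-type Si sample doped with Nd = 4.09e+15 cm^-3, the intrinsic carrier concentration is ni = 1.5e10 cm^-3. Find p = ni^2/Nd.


Step 1: Since Nd >> ni, n ≈ Nd = 4.09e+15 cm^-3
Step 2: p = ni^2 / n = (1.5e10)^2 / 4.09e+15
Step 3: p = 2.25e20 / 4.09e+15 = 5.50e+04 cm^-3

5.50e+04


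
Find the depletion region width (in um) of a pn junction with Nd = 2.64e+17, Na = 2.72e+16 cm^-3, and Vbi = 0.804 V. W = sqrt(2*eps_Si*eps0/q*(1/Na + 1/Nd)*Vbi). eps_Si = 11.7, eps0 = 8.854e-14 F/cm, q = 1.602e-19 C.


Step 1: 1/Na + 1/Nd = 1/2.72e+16 + 1/2.64e+17 = 4.05526e-17
Step 2: 2*eps*eps0/q = 2*11.7*8.854e-14/1.602e-19 = 1.293281e+07
Step 3: W^2 = 1.293281e+07 * 4.05526e-17 * 0.804 = 4.21665e-10
Step 4: W = sqrt(4.21665e-10) = 2.053e-05 cm = 0.2053 um

0.2053


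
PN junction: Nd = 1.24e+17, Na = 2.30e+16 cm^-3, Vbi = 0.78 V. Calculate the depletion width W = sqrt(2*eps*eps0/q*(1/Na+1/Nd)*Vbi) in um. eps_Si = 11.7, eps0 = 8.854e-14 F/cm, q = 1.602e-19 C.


Step 1: 1/Na + 1/Nd = 1/2.30e+16 + 1/1.24e+17 = 5.15428e-17
Step 2: 2*eps*eps0/q = 2*11.7*8.854e-14/1.602e-19 = 1.293281e+07
Step 3: W^2 = 1.293281e+07 * 5.15428e-17 * 0.78 = 5.19943e-10
Step 4: W = sqrt(5.19943e-10) = 2.280e-05 cm = 0.228 um

0.228


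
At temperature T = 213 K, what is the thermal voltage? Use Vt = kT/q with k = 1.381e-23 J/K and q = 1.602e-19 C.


Step 1: kT = 1.381e-23 * 213 = 2.94153e-21 J
Step 2: Vt = kT/q = 2.94153e-21 / 1.602e-19
Step 3: Vt = 0.01836 V

0.01836


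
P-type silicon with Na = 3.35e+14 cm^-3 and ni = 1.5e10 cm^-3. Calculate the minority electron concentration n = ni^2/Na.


Step 1: Majority hole concentration p ≈ Na = 3.35e+14 cm^-3
Step 2: n = ni^2 / Na = (1.5e10)^2 / 3.35e+14
Step 3: n = 6.72e+05 cm^-3

6.72e+05


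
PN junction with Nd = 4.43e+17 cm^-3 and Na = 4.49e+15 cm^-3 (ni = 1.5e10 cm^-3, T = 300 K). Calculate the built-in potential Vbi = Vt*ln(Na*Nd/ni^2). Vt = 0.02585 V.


Step 1: Compute Na*Nd/ni^2 = 4.49e+15 * 4.43e+17 / (1.5e10)^2 = 8.8403e+12
Step 2: ln(8.8403e+12) = 29.8103
Step 3: Vbi = 0.02585 * 29.8103 = 0.771 V

0.771


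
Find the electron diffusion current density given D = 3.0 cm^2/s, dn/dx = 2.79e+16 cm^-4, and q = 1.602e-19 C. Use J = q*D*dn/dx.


Step 1: J = q * D * (dn/dx)
Step 2: J = 1.602e-19 * 3.0 * 2.79e+16
Step 3: J = 1.34e-02 A/cm^2

1.34e-02


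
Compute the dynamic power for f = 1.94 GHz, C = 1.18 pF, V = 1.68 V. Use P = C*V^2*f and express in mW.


Step 1: V^2 = 1.68^2 = 2.8224 V^2
Step 2: P = C*V^2*f = 1.18e-12 F * 2.8224 * 1.94e9 Hz
Step 3: P = 6.46103808e-03 W
Step 4: P = 6.461 mW

6.461


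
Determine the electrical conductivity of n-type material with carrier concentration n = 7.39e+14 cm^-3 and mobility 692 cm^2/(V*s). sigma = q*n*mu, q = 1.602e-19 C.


Step 1: sigma = q * n * mu
Step 2: sigma = 1.602e-19 * 7.39e+14 * 692
Step 3: sigma = 8.192e-02 S/cm

8.192e-02


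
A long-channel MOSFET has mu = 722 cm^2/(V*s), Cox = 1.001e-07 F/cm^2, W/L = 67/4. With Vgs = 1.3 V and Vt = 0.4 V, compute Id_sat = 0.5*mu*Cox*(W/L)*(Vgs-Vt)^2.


Step 1: Overdrive voltage Vov = Vgs - Vt = 1.3 - 0.4 = 0.9 V
Step 2: W/L = 67/4 = 16.75
Step 3: Id = 0.5 * 722 * 1.001e-07 * 16.75 * 0.9^2
Step 4: Id = 4.90e-04 A

4.90e-04


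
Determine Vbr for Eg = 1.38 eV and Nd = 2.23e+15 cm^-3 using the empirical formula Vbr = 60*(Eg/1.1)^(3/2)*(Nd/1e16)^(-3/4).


Step 1: Eg/1.1 = 1.38/1.1 = 1.254545
Step 2: (Eg/1.1)^1.5 = 1.254545^1.5 = 1.405172
Step 3: (Nd/1e16)^(-0.75) = (0.223)^(-0.75) = 3.081565
Step 4: Vbr = 60 * 1.405172 * 3.081565 = 259.8 V

259.8


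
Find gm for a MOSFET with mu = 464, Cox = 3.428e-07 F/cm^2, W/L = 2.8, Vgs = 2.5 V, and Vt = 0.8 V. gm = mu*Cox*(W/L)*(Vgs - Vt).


Step 1: Vov = Vgs - Vt = 2.5 - 0.8 = 1.7 V
Step 2: gm = mu * Cox * (W/L) * Vov
Step 3: gm = 464 * 3.428e-07 * 2.8 * 1.7 = 7.57e-04 S

7.57e-04


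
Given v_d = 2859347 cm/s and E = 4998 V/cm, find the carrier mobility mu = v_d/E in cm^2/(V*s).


Step 1: mu = v_d / E
Step 2: mu = 2859347 / 4998
Step 3: mu = 572.1 cm^2/(V*s)

572.1


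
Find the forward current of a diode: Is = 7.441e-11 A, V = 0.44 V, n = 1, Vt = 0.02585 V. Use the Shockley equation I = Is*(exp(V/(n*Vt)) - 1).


Step 1: V/(n*Vt) = 0.44/(1*0.02585) = 17.0213
Step 2: exp(17.0213) = 2.4675e+07
Step 3: I = 7.441e-11 * (2.4675e+07 - 1) = 1.84e-03 A

1.84e-03


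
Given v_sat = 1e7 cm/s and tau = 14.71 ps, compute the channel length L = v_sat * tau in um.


Step 1: tau in seconds = 14.71 ps * 1e-12 = 1.4710e-11 s
Step 2: L = v_sat * tau = 1e7 * 1.4710e-11 = 1.4710e-04 cm
Step 3: L in um = 1.4710e-04 * 1e4 = 1.471 um

1.471


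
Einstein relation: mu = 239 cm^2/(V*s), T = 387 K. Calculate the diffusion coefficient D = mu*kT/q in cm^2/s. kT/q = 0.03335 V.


Step 1: D = mu * (kT/q)
Step 2: D = 239 * 0.03335
Step 3: D = 7.97 cm^2/s

7.97


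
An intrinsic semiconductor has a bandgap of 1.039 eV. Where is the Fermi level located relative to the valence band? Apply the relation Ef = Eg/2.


Step 1: For an intrinsic semiconductor, the Fermi level sits at midgap.
Step 2: Ef = Eg / 2 = 1.039 / 2 = 0.5195 eV

0.5195


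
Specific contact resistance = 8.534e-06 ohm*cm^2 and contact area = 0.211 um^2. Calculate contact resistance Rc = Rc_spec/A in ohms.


Step 1: Convert area to cm^2: 0.211 um^2 = 2.1100e-09 cm^2
Step 2: Rc = Rc_spec / A = 8.534e-06 / 2.1100e-09
Step 3: Rc = 4.04e+03 ohms

4.04e+03


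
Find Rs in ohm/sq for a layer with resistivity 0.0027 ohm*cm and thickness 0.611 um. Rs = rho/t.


Step 1: Convert thickness to cm: t = 0.611 um = 6.1100e-05 cm
Step 2: Rs = rho / t = 0.0027 / 6.1100e-05
Step 3: Rs = 44.2 ohm/sq

44.2


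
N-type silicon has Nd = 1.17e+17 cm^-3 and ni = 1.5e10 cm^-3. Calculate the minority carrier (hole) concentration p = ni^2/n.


Step 1: Since Nd >> ni, n ≈ Nd = 1.17e+17 cm^-3
Step 2: p = ni^2 / n = (1.5e10)^2 / 1.17e+17
Step 3: p = 2.25e20 / 1.17e+17 = 1.92e+03 cm^-3

1.92e+03


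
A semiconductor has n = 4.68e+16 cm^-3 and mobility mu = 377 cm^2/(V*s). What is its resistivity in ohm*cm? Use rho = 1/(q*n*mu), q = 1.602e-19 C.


Step 1: sigma = q * n * mu = 1.602e-19 * 4.68e+16 * 377 = 2.82650e+00 S/cm
Step 2: rho = 1 / sigma = 1 / 2.82650e+00 = 0.3538 ohm*cm

0.3538


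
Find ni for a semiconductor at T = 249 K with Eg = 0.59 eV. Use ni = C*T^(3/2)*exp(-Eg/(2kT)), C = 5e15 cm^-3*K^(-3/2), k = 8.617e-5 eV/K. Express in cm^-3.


Step 1: Compute kT = 8.617e-5 * 249 = 0.02145633 eV
Step 2: Exponent = -Eg/(2kT) = -0.59/(2*0.02145633) = -13.74886
Step 3: T^(3/2) = 249^1.5 = 3929.15
Step 4: ni = 5e15 * 3929.15 * exp(-13.74886) = 2.10e+13 cm^-3

2.10e+13


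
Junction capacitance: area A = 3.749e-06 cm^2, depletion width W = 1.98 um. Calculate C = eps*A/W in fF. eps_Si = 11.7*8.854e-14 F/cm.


Step 1: eps_Si = 11.7 * 8.854e-14 = 1.035918e-12 F/cm
Step 2: W in cm = 1.98 * 1e-4 = 1.98e-04 cm
Step 3: C = 1.035918e-12 * 3.749e-06 / 1.98e-04 = 1.961443e-14 F
Step 4: C = 19.61 fF

19.61


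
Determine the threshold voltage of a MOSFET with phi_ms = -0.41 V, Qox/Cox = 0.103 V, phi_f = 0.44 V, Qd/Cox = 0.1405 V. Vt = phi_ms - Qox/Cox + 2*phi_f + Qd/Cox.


Step 1: Vt = phi_ms - Qox/Cox + 2*phi_f + Qd/Cox
Step 2: Vt = -0.41 - 0.103 + 2*0.44 + 0.1405
Step 3: Vt = -0.41 - 0.103 + 0.88 + 0.1405
Step 4: Vt = 0.5075 V

0.5075


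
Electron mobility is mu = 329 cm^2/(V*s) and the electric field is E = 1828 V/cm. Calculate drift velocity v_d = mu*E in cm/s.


Step 1: v_d = mu * E
Step 2: v_d = 329 * 1828 = 601412
Step 3: v_d = 6.01e+05 cm/s

6.01e+05


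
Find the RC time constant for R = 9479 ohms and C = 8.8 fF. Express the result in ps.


Step 1: tau = R * C
Step 2: tau = 9479 * 8.8 fF = 9479 * 8.8e-15 F
Step 3: tau = 8.34152e-11 s = 83.4152 ps

83.4152


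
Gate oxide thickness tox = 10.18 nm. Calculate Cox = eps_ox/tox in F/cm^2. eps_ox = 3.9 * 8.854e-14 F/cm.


Step 1: eps_ox = 3.9 * 8.854e-14 = 3.45306e-13 F/cm
Step 2: tox in cm = 10.18 nm * 1e-7 = 1.0180e-06 cm
Step 3: Cox = 3.45306e-13 / 1.0180e-06 = 3.39e-07 F/cm^2

3.39e-07


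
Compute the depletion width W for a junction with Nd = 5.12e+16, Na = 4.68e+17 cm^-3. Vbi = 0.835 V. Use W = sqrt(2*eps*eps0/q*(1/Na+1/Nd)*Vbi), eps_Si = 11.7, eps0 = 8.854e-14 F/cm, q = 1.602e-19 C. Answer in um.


Step 1: 1/Na + 1/Nd = 1/4.68e+17 + 1/5.12e+16 = 2.16680e-17
Step 2: 2*eps*eps0/q = 2*11.7*8.854e-14/1.602e-19 = 1.293281e+07
Step 3: W^2 = 1.293281e+07 * 2.16680e-17 * 0.835 = 2.33990e-10
Step 4: W = sqrt(2.33990e-10) = 1.530e-05 cm = 0.153 um

0.153


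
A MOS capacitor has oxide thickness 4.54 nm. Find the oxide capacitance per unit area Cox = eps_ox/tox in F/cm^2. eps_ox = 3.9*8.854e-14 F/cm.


Step 1: eps_ox = 3.9 * 8.854e-14 = 3.45306e-13 F/cm
Step 2: tox in cm = 4.54 nm * 1e-7 = 4.5400e-07 cm
Step 3: Cox = 3.45306e-13 / 4.5400e-07 = 7.61e-07 F/cm^2

7.61e-07


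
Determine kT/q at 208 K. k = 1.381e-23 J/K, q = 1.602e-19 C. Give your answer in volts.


Step 1: kT = 1.381e-23 * 208 = 2.87248e-21 J
Step 2: Vt = kT/q = 2.87248e-21 / 1.602e-19
Step 3: Vt = 0.01793 V

0.01793


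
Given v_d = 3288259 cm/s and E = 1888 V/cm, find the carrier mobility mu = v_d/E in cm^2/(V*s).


Step 1: mu = v_d / E
Step 2: mu = 3288259 / 1888
Step 3: mu = 1741.66 cm^2/(V*s)

1741.66


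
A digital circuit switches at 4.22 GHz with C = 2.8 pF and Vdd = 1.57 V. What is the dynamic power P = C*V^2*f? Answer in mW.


Step 1: V^2 = 1.57^2 = 2.4649 V^2
Step 2: P = C*V^2*f = 2.8e-12 F * 2.4649 * 4.22e9 Hz
Step 3: P = 2.91252584e-02 W
Step 4: P = 29.125 mW

29.125


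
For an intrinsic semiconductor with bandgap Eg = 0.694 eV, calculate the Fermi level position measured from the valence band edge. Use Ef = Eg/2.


Step 1: For an intrinsic semiconductor, the Fermi level sits at midgap.
Step 2: Ef = Eg / 2 = 0.694 / 2 = 0.347 eV

0.347


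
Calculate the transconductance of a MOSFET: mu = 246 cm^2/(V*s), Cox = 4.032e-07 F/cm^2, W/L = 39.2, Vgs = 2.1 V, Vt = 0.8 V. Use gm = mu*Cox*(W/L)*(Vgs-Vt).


Step 1: Vov = Vgs - Vt = 2.1 - 0.8 = 1.3 V
Step 2: gm = mu * Cox * (W/L) * Vov
Step 3: gm = 246 * 4.032e-07 * 39.2 * 1.3 = 5.05e-03 S

5.05e-03


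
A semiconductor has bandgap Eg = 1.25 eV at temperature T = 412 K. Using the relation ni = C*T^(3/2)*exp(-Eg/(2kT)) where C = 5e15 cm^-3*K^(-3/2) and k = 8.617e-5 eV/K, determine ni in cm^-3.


Step 1: Compute kT = 8.617e-5 * 412 = 0.03550204 eV
Step 2: Exponent = -Eg/(2kT) = -1.25/(2*0.03550204) = -17.60462
Step 3: T^(3/2) = 412^1.5 = 8362.69
Step 4: ni = 5e15 * 8362.69 * exp(-17.60462) = 9.46e+11 cm^-3

9.46e+11


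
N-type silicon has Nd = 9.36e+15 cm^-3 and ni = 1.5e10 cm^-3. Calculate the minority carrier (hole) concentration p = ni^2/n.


Step 1: Since Nd >> ni, n ≈ Nd = 9.36e+15 cm^-3
Step 2: p = ni^2 / n = (1.5e10)^2 / 9.36e+15
Step 3: p = 2.25e20 / 9.36e+15 = 2.40e+04 cm^-3

2.40e+04


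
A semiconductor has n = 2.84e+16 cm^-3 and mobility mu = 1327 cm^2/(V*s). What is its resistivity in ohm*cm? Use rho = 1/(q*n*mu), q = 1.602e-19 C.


Step 1: sigma = q * n * mu = 1.602e-19 * 2.84e+16 * 1327 = 6.03743e+00 S/cm
Step 2: rho = 1 / sigma = 1 / 6.03743e+00 = 0.1656 ohm*cm

0.1656


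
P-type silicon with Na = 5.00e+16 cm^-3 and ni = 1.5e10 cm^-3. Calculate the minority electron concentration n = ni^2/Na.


Step 1: Majority hole concentration p ≈ Na = 5.00e+16 cm^-3
Step 2: n = ni^2 / Na = (1.5e10)^2 / 5.00e+16
Step 3: n = 4.50e+03 cm^-3

4.50e+03


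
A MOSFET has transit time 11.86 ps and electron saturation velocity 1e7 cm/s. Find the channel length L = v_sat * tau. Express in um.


Step 1: tau in seconds = 11.86 ps * 1e-12 = 1.1860e-11 s
Step 2: L = v_sat * tau = 1e7 * 1.1860e-11 = 1.1860e-04 cm
Step 3: L in um = 1.1860e-04 * 1e4 = 1.186 um

1.186


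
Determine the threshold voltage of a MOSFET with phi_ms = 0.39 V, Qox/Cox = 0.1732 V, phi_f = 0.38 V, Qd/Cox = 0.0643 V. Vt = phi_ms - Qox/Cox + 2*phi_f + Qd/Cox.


Step 1: Vt = phi_ms - Qox/Cox + 2*phi_f + Qd/Cox
Step 2: Vt = 0.39 - 0.1732 + 2*0.38 + 0.0643
Step 3: Vt = 0.39 - 0.1732 + 0.76 + 0.0643
Step 4: Vt = 1.0411 V

1.0411


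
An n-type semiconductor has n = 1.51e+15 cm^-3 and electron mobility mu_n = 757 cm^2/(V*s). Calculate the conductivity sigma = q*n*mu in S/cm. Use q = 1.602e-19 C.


Step 1: sigma = q * n * mu
Step 2: sigma = 1.602e-19 * 1.51e+15 * 757
Step 3: sigma = 1.831e-01 S/cm

1.831e-01


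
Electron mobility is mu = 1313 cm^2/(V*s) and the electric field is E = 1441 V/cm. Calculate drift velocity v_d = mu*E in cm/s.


Step 1: v_d = mu * E
Step 2: v_d = 1313 * 1441 = 1892033
Step 3: v_d = 1.89e+06 cm/s

1.89e+06


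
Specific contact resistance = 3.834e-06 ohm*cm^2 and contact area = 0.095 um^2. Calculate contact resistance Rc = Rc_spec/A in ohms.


Step 1: Convert area to cm^2: 0.095 um^2 = 9.5000e-10 cm^2
Step 2: Rc = Rc_spec / A = 3.834e-06 / 9.5000e-10
Step 3: Rc = 4.04e+03 ohms

4.04e+03


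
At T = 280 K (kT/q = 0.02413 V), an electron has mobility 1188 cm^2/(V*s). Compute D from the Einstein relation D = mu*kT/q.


Step 1: D = mu * (kT/q)
Step 2: D = 1188 * 0.02413
Step 3: D = 28.67 cm^2/s

28.67


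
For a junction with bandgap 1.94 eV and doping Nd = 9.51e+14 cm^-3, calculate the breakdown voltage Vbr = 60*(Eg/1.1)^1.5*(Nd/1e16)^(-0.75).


Step 1: Eg/1.1 = 1.94/1.1 = 1.763636
Step 2: (Eg/1.1)^1.5 = 1.763636^1.5 = 2.342143
Step 3: (Nd/1e16)^(-0.75) = (0.0951)^(-0.75) = 5.839351
Step 4: Vbr = 60 * 2.342143 * 5.839351 = 820.6 V

820.6


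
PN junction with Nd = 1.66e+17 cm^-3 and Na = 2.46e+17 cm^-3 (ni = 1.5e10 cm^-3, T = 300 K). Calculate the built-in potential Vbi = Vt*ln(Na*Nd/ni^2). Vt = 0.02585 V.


Step 1: Compute Na*Nd/ni^2 = 2.46e+17 * 1.66e+17 / (1.5e10)^2 = 1.8149e+14
Step 2: ln(1.8149e+14) = 32.8322
Step 3: Vbi = 0.02585 * 32.8322 = 0.849 V

0.849


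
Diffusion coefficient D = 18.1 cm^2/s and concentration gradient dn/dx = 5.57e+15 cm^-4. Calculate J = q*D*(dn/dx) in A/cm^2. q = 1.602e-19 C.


Step 1: J = q * D * (dn/dx)
Step 2: J = 1.602e-19 * 18.1 * 5.57e+15
Step 3: J = 1.62e-02 A/cm^2

1.62e-02


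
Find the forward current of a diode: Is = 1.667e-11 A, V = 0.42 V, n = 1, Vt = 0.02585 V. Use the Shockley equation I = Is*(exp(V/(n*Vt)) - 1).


Step 1: V/(n*Vt) = 0.42/(1*0.02585) = 16.2476
Step 2: exp(16.2476) = 1.1383e+07
Step 3: I = 1.667e-11 * (1.1383e+07 - 1) = 1.90e-04 A

1.90e-04


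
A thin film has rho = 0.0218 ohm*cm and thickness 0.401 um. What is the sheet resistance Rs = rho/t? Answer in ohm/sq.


Step 1: Convert thickness to cm: t = 0.401 um = 4.0100e-05 cm
Step 2: Rs = rho / t = 0.0218 / 4.0100e-05
Step 3: Rs = 543.6 ohm/sq

543.6


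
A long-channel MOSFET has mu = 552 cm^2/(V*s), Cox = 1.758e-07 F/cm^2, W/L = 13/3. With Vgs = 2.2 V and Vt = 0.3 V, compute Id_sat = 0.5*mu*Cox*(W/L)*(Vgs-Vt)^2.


Step 1: Overdrive voltage Vov = Vgs - Vt = 2.2 - 0.3 = 1.9 V
Step 2: W/L = 13/3 = 4.33333
Step 3: Id = 0.5 * 552 * 1.758e-07 * 4.33333 * 1.9^2
Step 4: Id = 7.59e-04 A

7.59e-04


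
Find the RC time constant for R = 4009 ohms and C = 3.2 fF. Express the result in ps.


Step 1: tau = R * C
Step 2: tau = 4009 * 3.2 fF = 4009 * 3.2e-15 F
Step 3: tau = 1.28288e-11 s = 12.8288 ps

12.8288


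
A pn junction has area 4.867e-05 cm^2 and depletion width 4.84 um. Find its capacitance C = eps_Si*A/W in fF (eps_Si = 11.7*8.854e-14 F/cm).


Step 1: eps_Si = 11.7 * 8.854e-14 = 1.035918e-12 F/cm
Step 2: W in cm = 4.84 * 1e-4 = 4.84e-04 cm
Step 3: C = 1.035918e-12 * 4.867e-05 / 4.84e-04 = 1.041697e-13 F
Step 4: C = 104.17 fF

104.17


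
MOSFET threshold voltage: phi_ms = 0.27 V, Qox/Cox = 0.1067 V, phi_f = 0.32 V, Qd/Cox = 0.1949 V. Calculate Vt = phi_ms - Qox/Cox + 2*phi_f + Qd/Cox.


Step 1: Vt = phi_ms - Qox/Cox + 2*phi_f + Qd/Cox
Step 2: Vt = 0.27 - 0.1067 + 2*0.32 + 0.1949
Step 3: Vt = 0.27 - 0.1067 + 0.64 + 0.1949
Step 4: Vt = 0.9982 V

0.9982


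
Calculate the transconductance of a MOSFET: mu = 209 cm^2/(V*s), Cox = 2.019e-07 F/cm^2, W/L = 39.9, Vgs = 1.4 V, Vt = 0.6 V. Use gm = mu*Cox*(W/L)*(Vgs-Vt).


Step 1: Vov = Vgs - Vt = 1.4 - 0.6 = 0.8 V
Step 2: gm = mu * Cox * (W/L) * Vov
Step 3: gm = 209 * 2.019e-07 * 39.9 * 0.8 = 1.35e-03 S

1.35e-03


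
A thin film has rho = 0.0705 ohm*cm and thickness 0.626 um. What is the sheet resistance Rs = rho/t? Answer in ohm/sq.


Step 1: Convert thickness to cm: t = 0.626 um = 6.2600e-05 cm
Step 2: Rs = rho / t = 0.0705 / 6.2600e-05
Step 3: Rs = 1126.2 ohm/sq

1126.2


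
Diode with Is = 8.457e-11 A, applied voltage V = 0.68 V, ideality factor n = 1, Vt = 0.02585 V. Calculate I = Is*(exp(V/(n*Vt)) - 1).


Step 1: V/(n*Vt) = 0.68/(1*0.02585) = 26.3056
Step 2: exp(26.3056) = 2.6569e+11
Step 3: I = 8.457e-11 * (2.6569e+11 - 1) = 2.25e+01 A

2.25e+01


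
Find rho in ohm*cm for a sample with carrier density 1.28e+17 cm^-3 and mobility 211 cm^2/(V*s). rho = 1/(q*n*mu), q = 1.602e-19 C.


Step 1: sigma = q * n * mu = 1.602e-19 * 1.28e+17 * 211 = 4.32668e+00 S/cm
Step 2: rho = 1 / sigma = 1 / 4.32668e+00 = 0.2311 ohm*cm

0.2311


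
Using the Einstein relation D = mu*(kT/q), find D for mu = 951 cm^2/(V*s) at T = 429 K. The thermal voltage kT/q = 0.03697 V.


Step 1: D = mu * (kT/q)
Step 2: D = 951 * 0.03697
Step 3: D = 35.16 cm^2/s

35.16


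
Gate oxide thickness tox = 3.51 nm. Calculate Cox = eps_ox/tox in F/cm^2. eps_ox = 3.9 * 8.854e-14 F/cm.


Step 1: eps_ox = 3.9 * 8.854e-14 = 3.45306e-13 F/cm
Step 2: tox in cm = 3.51 nm * 1e-7 = 3.5100e-07 cm
Step 3: Cox = 3.45306e-13 / 3.5100e-07 = 9.84e-07 F/cm^2

9.84e-07


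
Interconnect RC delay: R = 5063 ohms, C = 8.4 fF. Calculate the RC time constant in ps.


Step 1: tau = R * C
Step 2: tau = 5063 * 8.4 fF = 5063 * 8.4e-15 F
Step 3: tau = 4.25292e-11 s = 42.5292 ps

42.5292


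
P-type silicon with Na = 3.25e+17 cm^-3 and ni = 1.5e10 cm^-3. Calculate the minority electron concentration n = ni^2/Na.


Step 1: Majority hole concentration p ≈ Na = 3.25e+17 cm^-3
Step 2: n = ni^2 / Na = (1.5e10)^2 / 3.25e+17
Step 3: n = 6.92e+02 cm^-3

6.92e+02


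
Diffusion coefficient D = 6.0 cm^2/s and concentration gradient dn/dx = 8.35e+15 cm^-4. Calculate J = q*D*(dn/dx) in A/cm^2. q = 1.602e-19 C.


Step 1: J = q * D * (dn/dx)
Step 2: J = 1.602e-19 * 6.0 * 8.35e+15
Step 3: J = 8.03e-03 A/cm^2

8.03e-03


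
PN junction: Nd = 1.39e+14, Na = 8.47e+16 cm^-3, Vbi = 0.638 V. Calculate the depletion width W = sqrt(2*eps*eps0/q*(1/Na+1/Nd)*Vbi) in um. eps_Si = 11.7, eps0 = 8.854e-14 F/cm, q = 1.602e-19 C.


Step 1: 1/Na + 1/Nd = 1/8.47e+16 + 1/1.39e+14 = 7.20605e-15
Step 2: 2*eps*eps0/q = 2*11.7*8.854e-14/1.602e-19 = 1.293281e+07
Step 3: W^2 = 1.293281e+07 * 7.20605e-15 * 0.638 = 5.94581e-08
Step 4: W = sqrt(5.94581e-08) = 2.438e-04 cm = 2.438 um

2.438


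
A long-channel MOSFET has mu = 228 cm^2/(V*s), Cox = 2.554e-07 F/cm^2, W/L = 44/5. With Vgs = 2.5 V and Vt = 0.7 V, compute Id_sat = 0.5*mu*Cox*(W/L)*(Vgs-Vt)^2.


Step 1: Overdrive voltage Vov = Vgs - Vt = 2.5 - 0.7 = 1.8 V
Step 2: W/L = 44/5 = 8.8
Step 3: Id = 0.5 * 228 * 2.554e-07 * 8.8 * 1.8^2
Step 4: Id = 8.30e-04 A

8.30e-04


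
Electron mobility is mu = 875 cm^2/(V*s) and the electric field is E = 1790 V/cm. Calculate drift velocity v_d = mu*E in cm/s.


Step 1: v_d = mu * E
Step 2: v_d = 875 * 1790 = 1566250
Step 3: v_d = 1.57e+06 cm/s

1.57e+06


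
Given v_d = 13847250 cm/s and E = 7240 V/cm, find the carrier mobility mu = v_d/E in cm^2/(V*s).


Step 1: mu = v_d / E
Step 2: mu = 13847250 / 7240
Step 3: mu = 1912.6 cm^2/(V*s)

1912.6


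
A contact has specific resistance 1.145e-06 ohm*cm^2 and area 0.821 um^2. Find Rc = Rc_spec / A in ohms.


Step 1: Convert area to cm^2: 0.821 um^2 = 8.2100e-09 cm^2
Step 2: Rc = Rc_spec / A = 1.145e-06 / 8.2100e-09
Step 3: Rc = 1.39e+02 ohms

1.39e+02


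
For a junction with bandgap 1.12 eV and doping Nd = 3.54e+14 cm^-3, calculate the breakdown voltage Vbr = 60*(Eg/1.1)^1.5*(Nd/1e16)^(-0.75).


Step 1: Eg/1.1 = 1.12/1.1 = 1.018182
Step 2: (Eg/1.1)^1.5 = 1.018182^1.5 = 1.027397
Step 3: (Nd/1e16)^(-0.75) = (0.0354)^(-0.75) = 12.253144
Step 4: Vbr = 60 * 1.027397 * 12.253144 = 755.3 V

755.3
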